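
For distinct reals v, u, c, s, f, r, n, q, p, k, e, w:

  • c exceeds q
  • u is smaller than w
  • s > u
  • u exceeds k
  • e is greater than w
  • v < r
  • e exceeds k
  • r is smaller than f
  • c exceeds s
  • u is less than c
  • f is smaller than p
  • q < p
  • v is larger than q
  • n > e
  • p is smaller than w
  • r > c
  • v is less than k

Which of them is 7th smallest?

r

Piecing the relations together gives one ordering: q < v < k < u < s < c < r < f < p < w < e < n.
The 7th smallest is r.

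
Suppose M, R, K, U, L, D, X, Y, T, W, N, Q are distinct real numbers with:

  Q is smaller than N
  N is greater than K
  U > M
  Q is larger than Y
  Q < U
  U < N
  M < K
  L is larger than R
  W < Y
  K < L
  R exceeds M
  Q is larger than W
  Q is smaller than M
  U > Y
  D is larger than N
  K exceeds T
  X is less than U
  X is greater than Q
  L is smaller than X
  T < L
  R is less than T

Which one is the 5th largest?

Piecing the relations together gives one ordering: W < Y < Q < M < R < T < K < L < X < U < N < D.
The 5th largest is L.

L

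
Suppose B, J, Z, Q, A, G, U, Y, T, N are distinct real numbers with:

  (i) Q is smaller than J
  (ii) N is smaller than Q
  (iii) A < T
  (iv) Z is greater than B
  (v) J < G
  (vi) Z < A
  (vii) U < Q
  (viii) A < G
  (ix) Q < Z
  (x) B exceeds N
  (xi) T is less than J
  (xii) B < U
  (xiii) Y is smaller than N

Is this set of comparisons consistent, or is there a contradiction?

The single ordering Y < N < B < U < Q < Z < A < T < J < G satisfies every listed relation, so no contradiction arises.

consistent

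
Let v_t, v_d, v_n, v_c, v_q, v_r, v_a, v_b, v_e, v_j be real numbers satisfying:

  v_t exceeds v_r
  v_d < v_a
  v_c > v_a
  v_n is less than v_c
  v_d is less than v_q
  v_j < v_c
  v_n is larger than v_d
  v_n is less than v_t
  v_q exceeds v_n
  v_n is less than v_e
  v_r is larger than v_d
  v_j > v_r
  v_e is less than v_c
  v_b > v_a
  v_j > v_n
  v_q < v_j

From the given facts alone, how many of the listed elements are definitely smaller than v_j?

4

The elements the relations force below v_j are v_d, v_r, v_n, v_q — no chain reaches any other.
That is 4.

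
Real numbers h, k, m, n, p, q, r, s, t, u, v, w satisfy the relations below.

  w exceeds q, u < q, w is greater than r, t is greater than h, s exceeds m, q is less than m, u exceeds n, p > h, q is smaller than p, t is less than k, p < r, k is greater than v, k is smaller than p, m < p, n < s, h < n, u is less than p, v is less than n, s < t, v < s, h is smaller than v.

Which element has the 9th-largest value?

Piecing the relations together gives one ordering: h < v < n < u < q < m < s < t < k < p < r < w.
Counting 9 from the largest end gives u.

u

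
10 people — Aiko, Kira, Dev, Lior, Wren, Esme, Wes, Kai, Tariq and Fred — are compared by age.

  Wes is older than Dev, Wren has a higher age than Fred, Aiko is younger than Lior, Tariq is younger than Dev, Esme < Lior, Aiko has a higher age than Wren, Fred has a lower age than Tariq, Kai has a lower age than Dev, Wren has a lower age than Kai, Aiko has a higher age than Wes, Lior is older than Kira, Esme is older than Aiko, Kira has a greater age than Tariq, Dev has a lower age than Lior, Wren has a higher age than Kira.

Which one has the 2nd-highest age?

Esme

Piecing the relations together gives one ordering: Fred < Tariq < Kira < Wren < Kai < Dev < Wes < Aiko < Esme < Lior.
The 2nd largest is Esme.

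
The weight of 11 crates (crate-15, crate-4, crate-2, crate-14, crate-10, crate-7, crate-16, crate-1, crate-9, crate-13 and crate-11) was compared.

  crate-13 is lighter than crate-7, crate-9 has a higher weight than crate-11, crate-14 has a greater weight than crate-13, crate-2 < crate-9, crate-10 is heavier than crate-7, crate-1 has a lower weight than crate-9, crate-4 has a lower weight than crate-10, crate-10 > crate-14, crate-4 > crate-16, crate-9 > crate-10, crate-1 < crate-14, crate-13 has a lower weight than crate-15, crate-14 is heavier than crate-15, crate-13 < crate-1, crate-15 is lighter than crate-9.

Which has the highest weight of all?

crate-9

Chaining downward from crate-9: directly below it, crate-2, crate-1, crate-15, crate-11, crate-10; then crate-13, crate-4, crate-14, crate-7; then crate-16.
That covers every other element, and nothing is given above crate-9, so crate-9 is the highest weight.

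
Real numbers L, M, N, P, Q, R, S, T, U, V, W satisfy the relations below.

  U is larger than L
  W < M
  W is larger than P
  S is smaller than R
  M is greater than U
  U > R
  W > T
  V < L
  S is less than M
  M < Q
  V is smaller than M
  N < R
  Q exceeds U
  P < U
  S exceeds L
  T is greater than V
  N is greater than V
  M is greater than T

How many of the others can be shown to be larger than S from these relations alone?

4

Directly above S: R, M.
One step further: U, Q (4 so far).
No other element is forced above S by the given relations, so the count is 4.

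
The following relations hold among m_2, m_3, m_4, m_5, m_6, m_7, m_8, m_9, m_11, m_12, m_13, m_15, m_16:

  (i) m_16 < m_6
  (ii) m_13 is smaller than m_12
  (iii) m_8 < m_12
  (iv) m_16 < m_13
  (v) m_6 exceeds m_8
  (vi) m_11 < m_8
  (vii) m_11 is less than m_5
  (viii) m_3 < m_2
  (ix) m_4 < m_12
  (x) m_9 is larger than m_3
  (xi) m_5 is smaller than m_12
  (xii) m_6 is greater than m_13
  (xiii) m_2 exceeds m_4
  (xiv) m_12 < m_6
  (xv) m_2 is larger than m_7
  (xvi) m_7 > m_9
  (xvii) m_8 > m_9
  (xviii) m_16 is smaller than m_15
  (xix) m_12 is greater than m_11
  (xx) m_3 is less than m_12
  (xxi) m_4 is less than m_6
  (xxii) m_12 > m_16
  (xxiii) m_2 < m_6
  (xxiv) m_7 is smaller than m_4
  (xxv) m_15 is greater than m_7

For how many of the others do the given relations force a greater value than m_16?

4

The elements the relations force above m_16 are m_15, m_13, m_12, m_6 — no chain reaches any other.
That is 4.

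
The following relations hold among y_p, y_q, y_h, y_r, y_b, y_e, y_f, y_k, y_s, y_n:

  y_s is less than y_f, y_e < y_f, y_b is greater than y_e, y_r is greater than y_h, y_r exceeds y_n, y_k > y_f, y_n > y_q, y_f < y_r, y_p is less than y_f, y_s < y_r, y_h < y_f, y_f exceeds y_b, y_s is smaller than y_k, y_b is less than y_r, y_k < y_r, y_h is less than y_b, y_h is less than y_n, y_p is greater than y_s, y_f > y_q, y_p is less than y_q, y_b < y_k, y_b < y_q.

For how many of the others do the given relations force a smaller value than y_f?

From y_f the given relations immediately reach y_e, y_s, y_h, y_b, y_p, y_q.
Nothing else is reachable below y_f; 6 in all.

6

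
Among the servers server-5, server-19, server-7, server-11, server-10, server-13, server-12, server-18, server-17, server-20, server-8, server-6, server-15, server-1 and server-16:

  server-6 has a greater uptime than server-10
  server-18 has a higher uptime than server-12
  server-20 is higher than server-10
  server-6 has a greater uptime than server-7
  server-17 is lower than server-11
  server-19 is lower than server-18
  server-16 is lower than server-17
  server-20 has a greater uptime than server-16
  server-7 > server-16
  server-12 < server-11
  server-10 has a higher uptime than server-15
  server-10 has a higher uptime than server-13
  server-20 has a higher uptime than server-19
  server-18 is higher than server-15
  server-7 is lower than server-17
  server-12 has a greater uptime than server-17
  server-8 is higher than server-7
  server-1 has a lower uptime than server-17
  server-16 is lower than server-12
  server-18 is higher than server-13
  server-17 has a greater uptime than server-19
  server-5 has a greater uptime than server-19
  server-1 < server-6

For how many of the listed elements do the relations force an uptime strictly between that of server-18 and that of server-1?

2

Chaining upward from server-1 reaches: server-6, server-17, server-12, server-11.
Chaining downward from server-18 reaches: server-16, server-15, server-13, server-7, server-19, server-17, server-12.
Strictly between server-1 and server-18 are those in both lists: server-17, server-12 — 2 elements.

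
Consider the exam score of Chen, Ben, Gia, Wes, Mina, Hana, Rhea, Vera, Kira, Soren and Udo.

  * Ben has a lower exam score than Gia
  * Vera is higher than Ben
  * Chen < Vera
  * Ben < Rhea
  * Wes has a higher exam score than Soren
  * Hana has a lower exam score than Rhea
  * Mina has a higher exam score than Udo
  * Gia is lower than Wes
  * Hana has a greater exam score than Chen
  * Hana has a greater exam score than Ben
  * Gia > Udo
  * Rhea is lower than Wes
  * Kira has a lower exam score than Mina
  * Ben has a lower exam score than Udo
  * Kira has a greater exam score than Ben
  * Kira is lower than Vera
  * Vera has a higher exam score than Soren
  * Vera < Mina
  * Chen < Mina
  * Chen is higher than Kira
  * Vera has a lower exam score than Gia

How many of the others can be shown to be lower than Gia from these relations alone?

From Gia the given relations immediately reach Ben, Udo, Vera.
From those, Kira, Chen, Soren — 6 in total.
No other element is forced below Gia by the given relations, so the count is 6.

6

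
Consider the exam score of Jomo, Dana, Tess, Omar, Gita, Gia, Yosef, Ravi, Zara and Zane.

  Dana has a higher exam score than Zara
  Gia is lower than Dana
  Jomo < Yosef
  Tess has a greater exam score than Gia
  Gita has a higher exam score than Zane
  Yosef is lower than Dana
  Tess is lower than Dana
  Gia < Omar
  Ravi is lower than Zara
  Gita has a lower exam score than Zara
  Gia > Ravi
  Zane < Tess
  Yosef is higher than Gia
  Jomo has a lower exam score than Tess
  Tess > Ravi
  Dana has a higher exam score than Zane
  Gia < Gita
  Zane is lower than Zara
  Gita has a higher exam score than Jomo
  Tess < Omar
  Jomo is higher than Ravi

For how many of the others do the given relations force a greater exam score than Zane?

5

The elements the relations force above Zane are Tess, Omar, Gita, Zara, Dana — no chain reaches any other.
That is 5.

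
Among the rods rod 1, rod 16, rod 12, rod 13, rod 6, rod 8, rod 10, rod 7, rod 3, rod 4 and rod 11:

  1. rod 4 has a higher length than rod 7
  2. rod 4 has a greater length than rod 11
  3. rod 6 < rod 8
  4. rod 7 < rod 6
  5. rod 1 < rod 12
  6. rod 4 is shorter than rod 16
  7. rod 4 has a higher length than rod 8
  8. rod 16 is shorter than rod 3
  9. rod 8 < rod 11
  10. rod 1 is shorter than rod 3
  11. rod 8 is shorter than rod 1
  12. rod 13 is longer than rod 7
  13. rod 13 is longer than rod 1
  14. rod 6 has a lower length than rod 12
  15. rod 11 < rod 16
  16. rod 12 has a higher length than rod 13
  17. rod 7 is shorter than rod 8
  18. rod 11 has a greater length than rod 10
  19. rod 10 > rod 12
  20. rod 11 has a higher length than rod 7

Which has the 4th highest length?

Piecing the relations together gives one ordering: rod 7 < rod 6 < rod 8 < rod 1 < rod 13 < rod 12 < rod 10 < rod 11 < rod 4 < rod 16 < rod 3.
Counting 4 from the largest end gives rod 11.

rod 11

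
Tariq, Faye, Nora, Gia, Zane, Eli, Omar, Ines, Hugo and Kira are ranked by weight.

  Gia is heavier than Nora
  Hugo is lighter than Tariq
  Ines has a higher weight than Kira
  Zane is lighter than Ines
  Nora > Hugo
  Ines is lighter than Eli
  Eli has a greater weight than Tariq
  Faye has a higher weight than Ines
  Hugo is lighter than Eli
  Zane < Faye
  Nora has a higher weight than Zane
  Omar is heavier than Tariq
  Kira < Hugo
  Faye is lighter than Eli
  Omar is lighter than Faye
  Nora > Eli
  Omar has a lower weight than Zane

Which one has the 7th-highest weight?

Omar

Piecing the relations together gives one ordering: Kira < Hugo < Tariq < Omar < Zane < Ines < Faye < Eli < Nora < Gia.
Counting 7 from the largest end gives Omar.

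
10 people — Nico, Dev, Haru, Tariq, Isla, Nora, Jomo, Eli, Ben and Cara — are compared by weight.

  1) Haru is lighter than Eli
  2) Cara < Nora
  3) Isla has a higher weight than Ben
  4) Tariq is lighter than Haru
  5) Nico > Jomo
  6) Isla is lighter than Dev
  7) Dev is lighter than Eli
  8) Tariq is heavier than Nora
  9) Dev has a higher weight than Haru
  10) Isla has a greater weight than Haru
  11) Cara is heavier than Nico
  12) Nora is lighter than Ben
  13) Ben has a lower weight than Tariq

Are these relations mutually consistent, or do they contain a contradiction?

The single ordering Jomo < Nico < Cara < Nora < Ben < Tariq < Haru < Isla < Dev < Eli satisfies every listed relation, so no contradiction arises.

consistent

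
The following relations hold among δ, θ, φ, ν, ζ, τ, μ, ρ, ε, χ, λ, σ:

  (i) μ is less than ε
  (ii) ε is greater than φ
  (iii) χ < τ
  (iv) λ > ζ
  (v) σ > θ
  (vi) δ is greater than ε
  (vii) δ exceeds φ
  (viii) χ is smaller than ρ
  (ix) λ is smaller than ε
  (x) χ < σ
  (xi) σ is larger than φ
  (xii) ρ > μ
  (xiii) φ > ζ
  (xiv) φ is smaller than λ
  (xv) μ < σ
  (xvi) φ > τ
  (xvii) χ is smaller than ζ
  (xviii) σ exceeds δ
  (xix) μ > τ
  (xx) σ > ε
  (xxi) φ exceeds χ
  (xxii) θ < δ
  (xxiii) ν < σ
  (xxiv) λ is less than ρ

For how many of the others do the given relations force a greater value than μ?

Directly above μ: ε, σ, ρ.
One step further: δ (4 so far).
No other element is forced above μ by the given relations, so the count is 4.

4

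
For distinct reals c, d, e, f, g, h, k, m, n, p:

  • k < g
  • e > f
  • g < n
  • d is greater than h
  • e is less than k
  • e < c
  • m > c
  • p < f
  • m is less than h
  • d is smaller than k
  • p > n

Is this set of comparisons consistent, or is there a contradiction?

inconsistent

We have p < f stated directly, yet also f < e < c < m < h < d < k < g < n < p by chaining the others — so f < p. Contradiction.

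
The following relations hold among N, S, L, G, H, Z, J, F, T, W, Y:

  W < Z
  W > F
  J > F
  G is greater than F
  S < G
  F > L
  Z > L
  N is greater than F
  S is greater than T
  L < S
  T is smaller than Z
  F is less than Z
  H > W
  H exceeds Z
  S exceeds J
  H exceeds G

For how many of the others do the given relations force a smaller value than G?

5

The elements the relations force below G are L, F, J, T, S — no chain reaches any other.
That is 5.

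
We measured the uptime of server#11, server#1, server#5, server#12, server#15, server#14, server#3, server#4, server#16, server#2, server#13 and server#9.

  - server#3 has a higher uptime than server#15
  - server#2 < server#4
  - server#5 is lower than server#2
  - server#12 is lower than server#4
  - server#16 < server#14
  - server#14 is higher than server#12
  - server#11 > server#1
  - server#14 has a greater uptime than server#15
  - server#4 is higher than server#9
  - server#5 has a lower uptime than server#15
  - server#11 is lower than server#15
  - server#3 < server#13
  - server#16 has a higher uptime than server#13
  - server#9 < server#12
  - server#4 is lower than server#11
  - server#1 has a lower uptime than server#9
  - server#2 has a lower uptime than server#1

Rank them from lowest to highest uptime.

Nothing is placed below server#5, so it is least; from there server#5 < server#2; server#2 < server#1; server#1 < server#9; server#9 < server#12; server#12 < server#4; server#4 < server#11; server#11 < server#15; server#15 < server#3; server#3 < server#13; server#13 < server#16; server#16 < server#14, each given directly.

server#5 < server#2 < server#1 < server#9 < server#12 < server#4 < server#11 < server#15 < server#3 < server#13 < server#16 < server#14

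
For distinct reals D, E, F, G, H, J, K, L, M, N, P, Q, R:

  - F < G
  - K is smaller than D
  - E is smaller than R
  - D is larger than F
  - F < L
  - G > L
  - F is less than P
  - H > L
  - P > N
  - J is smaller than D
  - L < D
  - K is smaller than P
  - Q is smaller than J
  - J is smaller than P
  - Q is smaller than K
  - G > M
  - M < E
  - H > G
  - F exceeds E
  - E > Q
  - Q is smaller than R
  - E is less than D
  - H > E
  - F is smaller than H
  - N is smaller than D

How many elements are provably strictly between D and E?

The relations place E below D. An element lies strictly between them when it is forced above E and also forced below D.
Above E: {R, F, L, P, G, H}. Below D: {M, Q, J, N, F, K, L}.
Intersection: {F, L} — 2.

2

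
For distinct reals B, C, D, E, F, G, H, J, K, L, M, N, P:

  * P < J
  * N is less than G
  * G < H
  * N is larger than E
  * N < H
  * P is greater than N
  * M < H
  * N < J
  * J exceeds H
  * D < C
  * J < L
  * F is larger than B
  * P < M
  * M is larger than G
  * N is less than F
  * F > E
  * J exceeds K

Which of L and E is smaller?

E

E < N and N < P give E < P.
Then P < M extends the chain to M.
Then M < H extends the chain to H.
With H < J: E < N < P < M < H < J.
With J < L: E < N < P < M < H < J < L.
So E < L; E is the smaller of the two.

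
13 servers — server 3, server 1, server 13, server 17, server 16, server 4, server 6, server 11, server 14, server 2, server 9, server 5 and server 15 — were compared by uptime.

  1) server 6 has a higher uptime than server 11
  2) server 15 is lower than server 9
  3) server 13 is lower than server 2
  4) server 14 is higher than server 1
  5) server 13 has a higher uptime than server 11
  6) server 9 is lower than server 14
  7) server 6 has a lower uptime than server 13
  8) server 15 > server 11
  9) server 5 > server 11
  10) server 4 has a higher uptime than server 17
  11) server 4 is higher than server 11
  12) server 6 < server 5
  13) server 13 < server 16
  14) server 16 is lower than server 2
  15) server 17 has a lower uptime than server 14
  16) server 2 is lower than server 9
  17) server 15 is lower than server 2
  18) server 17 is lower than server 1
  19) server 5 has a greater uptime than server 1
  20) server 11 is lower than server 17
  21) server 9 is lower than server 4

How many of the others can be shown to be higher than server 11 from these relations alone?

The elements the relations force above server 11 are server 6, server 17, server 1, server 13, server 16, server 15, server 2, server 9, server 4, server 14, server 5 — no chain reaches any other.
That is 11.

11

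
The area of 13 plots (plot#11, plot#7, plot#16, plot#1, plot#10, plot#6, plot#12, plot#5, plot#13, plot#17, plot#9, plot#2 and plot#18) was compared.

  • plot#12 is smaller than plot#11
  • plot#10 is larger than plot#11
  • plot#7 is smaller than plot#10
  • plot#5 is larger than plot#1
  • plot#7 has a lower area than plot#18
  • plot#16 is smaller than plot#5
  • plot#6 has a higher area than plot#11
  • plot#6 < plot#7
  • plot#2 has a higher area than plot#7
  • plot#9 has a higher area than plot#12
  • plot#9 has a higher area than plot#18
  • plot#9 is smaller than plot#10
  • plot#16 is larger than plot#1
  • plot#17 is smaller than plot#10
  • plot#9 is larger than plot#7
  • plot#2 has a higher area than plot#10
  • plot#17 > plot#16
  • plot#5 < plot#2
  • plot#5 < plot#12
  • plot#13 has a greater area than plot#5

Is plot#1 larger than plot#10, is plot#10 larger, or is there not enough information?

plot#10

Following the relations from plot#1: plot#1 < plot#16 < plot#5 < plot#12 < plot#11 < plot#6 < plot#7 < plot#18 < plot#9 < plot#10.
So plot#10 is larger.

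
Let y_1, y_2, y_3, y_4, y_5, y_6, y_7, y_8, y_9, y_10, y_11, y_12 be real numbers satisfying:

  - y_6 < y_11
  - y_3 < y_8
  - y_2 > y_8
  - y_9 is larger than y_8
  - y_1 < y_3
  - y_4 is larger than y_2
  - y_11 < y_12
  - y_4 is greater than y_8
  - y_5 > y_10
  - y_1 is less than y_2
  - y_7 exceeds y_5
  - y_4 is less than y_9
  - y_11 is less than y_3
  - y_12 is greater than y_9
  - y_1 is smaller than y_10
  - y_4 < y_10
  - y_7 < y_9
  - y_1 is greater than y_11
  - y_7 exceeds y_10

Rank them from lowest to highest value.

y_6 < y_11 < y_1 < y_3 < y_8 < y_2 < y_4 < y_10 < y_5 < y_7 < y_9 < y_12

Nothing is placed below y_6, so it is least; from there y_6 < y_11; y_11 < y_1; y_1 < y_3; y_3 < y_8; y_8 < y_2; y_2 < y_4; y_4 < y_10; y_10 < y_5; y_5 < y_7; y_7 < y_9; y_9 < y_12, each given directly.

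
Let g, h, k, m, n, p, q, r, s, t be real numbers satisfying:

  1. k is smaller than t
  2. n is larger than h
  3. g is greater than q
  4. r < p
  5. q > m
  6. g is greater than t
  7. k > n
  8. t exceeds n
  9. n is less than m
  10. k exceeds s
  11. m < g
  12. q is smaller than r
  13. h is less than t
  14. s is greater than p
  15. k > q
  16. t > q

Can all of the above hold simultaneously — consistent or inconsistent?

The single ordering h < n < m < q < r < p < s < k < t < g satisfies every listed relation, so no contradiction arises.

consistent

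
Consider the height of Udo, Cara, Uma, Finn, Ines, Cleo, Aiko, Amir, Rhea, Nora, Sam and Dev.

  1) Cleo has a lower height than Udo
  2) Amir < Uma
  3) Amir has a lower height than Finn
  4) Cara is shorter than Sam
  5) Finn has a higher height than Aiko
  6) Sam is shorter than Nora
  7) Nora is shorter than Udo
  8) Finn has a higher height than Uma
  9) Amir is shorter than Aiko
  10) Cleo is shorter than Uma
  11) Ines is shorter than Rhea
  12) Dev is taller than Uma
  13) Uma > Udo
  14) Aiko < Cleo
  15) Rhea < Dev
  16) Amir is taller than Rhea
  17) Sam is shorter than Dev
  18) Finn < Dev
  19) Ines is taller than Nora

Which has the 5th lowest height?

Piecing the relations together gives one ordering: Cara < Sam < Nora < Ines < Rhea < Amir < Aiko < Cleo < Udo < Uma < Finn < Dev.
The 5th smallest is Rhea.

Rhea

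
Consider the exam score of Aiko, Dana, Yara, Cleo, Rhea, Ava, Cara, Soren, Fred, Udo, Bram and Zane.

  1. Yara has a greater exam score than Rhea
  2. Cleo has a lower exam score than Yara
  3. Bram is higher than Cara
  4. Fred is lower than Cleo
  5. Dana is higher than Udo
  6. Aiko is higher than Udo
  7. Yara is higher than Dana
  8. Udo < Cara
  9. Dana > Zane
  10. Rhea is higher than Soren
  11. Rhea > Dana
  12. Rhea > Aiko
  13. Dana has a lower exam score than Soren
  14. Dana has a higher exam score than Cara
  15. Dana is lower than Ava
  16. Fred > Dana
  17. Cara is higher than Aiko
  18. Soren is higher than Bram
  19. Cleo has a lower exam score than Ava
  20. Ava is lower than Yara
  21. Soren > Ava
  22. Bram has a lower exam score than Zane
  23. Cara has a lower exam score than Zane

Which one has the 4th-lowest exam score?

Bram

The consecutive relations fix a unique order: Udo < Aiko < Cara < Bram < Zane < Dana < Fred < Cleo < Ava < Soren < Rhea < Yara.
Counting 4 from the smallest end gives Bram.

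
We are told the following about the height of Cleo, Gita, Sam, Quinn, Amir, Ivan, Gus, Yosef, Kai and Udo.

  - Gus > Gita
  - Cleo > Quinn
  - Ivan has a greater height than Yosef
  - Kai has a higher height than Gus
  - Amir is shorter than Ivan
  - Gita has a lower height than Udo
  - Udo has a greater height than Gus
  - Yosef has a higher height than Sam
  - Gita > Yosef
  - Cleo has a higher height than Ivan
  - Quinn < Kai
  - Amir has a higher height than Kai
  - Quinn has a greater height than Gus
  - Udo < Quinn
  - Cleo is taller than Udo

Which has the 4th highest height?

Piecing the relations together gives one ordering: Sam < Yosef < Gita < Gus < Udo < Quinn < Kai < Amir < Ivan < Cleo.
The 4th largest is Kai.

Kai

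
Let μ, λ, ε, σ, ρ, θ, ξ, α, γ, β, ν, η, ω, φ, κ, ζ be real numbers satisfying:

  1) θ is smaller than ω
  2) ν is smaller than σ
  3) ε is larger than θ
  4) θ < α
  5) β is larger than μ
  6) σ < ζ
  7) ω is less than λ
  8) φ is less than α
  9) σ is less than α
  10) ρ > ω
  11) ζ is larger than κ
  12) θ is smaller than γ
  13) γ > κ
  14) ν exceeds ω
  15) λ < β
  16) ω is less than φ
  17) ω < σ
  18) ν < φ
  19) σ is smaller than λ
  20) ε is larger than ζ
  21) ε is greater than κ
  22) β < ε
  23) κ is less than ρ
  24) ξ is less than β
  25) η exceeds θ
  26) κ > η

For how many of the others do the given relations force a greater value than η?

5

Directly above η: κ.
One step further: ρ, ζ, γ, ε (5 so far).
Nothing else is reachable above η; 5 in all.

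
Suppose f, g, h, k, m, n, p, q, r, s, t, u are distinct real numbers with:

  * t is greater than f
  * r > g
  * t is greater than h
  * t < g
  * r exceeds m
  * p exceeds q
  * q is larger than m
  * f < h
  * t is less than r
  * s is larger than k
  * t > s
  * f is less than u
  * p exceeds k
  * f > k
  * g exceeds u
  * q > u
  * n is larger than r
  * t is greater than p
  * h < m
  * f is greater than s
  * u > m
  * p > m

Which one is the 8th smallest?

The consecutive relations fix a unique order: k < s < f < h < m < u < q < p < t < g < r < n.
Counting 8 from the smallest end gives p.

p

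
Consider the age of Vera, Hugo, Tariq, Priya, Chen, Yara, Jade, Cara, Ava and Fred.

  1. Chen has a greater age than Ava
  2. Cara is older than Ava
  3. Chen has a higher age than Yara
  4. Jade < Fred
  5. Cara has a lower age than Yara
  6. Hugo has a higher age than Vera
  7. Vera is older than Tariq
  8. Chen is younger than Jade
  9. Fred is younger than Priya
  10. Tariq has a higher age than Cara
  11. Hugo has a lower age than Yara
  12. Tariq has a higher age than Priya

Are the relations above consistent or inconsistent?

We have Priya < Tariq stated directly, yet also Tariq < Vera < Hugo < Yara < Chen < Jade < Fred < Priya by chaining the others — so Tariq < Priya. Contradiction.

inconsistent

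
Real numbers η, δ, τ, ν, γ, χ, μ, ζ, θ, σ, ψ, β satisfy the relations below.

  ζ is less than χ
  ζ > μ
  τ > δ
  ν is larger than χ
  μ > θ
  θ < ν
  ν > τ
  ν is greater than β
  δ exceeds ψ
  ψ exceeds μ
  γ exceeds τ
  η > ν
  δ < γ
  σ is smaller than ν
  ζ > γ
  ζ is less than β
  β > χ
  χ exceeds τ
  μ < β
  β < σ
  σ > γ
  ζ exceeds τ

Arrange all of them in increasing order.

Each adjacent pair is fixed by a given relation: θ < μ; μ < ψ; ψ < δ; δ < τ; τ < γ; γ < ζ; ζ < χ; χ < β; β < σ; σ < ν; ν < η. Chaining them end to end gives the full order.

θ < μ < ψ < δ < τ < γ < ζ < χ < β < σ < ν < η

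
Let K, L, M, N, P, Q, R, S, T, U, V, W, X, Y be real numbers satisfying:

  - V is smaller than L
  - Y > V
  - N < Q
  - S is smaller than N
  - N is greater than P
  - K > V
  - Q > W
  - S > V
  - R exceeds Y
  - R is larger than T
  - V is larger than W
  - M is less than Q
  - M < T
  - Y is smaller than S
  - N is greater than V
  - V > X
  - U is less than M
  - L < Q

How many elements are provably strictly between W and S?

2

The relations place W below S. An element lies strictly between them when it is forced above W and also forced below S.
Above W: {V, Y, R, K, L, N, Q}. Below S: {X, V, Y}.
Intersection: {V, Y} — 2.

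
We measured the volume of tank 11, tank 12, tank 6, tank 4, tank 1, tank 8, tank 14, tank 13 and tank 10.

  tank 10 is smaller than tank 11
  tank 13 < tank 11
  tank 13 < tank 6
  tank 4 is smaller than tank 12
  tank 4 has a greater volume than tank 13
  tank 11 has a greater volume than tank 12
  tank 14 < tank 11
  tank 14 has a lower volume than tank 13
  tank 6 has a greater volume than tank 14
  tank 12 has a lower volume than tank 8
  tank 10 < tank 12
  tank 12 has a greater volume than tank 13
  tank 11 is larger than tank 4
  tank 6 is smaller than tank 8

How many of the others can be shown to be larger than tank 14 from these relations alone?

From tank 14 the given relations immediately reach tank 13, tank 6, tank 11.
From those, tank 4, tank 12, tank 8 — 6 in total.
No other element is forced above tank 14 by the given relations, so the count is 6.

6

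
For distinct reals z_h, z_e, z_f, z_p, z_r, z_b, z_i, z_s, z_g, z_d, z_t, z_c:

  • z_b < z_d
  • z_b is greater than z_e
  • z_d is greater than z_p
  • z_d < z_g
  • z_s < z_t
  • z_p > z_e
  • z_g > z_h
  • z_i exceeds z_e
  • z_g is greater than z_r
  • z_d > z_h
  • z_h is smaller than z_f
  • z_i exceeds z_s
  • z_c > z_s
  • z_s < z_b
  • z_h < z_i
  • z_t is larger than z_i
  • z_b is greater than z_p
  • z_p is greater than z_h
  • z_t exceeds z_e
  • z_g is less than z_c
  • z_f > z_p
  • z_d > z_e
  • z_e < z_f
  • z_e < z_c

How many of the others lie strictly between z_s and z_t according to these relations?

Chaining upward from z_s reaches: z_i, z_b, z_d, z_g, z_c.
Chaining downward from z_t reaches: z_e, z_h, z_i.
Strictly between z_s and z_t are those in both lists: z_i — 1 element.

1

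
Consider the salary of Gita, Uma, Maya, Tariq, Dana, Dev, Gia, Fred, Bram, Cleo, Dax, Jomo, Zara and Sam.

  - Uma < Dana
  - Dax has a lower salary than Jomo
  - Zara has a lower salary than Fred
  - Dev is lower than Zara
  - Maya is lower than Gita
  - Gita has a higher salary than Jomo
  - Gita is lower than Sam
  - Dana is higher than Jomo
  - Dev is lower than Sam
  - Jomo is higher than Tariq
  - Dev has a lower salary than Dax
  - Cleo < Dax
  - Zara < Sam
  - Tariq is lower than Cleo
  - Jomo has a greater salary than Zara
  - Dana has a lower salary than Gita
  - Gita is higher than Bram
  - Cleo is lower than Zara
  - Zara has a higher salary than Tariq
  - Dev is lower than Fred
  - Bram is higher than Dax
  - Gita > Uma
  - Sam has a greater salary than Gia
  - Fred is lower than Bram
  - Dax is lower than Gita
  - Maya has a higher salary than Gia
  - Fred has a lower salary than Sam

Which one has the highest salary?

Sam

Tariq is not greatest since Tariq < Cleo; Dev is not greatest since Dev < Dax; Cleo is not greatest since Cleo < Zara; Zara is not greatest since Zara < Sam; Gia is not greatest since Gia < Maya; Fred is not greatest since Fred < Sam; Dax is not greatest since Dax < Gita; Uma is not greatest since Uma < Gita; Jomo is not greatest since Jomo < Gita; Bram is not greatest since Bram < Gita; Maya is not greatest since Maya < Gita; Dana is not greatest since Dana < Gita; Gita is not greatest since Gita < Sam.
Only Sam has nothing above it, so Sam is the highest salary.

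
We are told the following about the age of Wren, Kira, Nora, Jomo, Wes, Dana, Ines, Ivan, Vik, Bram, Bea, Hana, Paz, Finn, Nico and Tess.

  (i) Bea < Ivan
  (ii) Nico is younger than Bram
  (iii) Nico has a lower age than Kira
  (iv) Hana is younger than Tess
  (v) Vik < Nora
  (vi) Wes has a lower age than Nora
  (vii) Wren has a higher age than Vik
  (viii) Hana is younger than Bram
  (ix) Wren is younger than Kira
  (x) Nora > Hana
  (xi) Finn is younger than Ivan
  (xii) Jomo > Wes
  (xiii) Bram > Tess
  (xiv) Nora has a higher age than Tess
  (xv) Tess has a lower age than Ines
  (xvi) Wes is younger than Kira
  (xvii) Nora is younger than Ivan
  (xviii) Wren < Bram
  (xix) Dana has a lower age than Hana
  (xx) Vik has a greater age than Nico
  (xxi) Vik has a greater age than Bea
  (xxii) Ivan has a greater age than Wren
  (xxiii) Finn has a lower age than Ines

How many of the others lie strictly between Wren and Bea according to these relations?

1

The relations place Bea below Wren. An element lies strictly between them when it is forced above Bea and also forced below Wren.
Above Bea: {Vik, Kira, Nora, Bram, Ivan}. Below Wren: {Nico, Vik}.
Intersection: {Vik} — 1.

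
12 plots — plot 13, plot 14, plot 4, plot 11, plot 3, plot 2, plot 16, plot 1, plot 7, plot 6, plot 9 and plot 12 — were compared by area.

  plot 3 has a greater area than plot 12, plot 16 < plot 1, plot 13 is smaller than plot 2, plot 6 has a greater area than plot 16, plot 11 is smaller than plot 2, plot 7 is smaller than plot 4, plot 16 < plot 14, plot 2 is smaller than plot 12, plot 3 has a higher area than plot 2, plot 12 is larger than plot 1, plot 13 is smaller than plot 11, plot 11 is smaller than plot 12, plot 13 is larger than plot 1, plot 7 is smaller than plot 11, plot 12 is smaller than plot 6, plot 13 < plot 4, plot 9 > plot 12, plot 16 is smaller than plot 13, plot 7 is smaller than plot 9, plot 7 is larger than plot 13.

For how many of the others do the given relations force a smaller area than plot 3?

Directly below plot 3: plot 2, plot 12.
One step further: plot 1, plot 13, plot 11 (5 so far).
One step further: plot 16, plot 7 (7 so far).
Nothing else is reachable below plot 3; 7 in all.

7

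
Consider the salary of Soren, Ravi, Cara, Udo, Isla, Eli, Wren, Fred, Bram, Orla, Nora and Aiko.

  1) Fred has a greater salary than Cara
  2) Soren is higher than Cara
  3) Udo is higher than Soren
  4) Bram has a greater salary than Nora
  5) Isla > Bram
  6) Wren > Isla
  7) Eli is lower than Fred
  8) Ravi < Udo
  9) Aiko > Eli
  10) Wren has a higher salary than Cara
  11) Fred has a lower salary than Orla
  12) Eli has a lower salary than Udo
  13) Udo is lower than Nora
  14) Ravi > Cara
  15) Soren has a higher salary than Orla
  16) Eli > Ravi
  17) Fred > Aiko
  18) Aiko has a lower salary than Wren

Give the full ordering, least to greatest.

Nothing is placed below Cara, so it is least; from there Cara < Ravi; Ravi < Eli; Eli < Aiko; Aiko < Fred; Fred < Orla; Orla < Soren; Soren < Udo; Udo < Nora; Nora < Bram; Bram < Isla; Isla < Wren, each given directly.

Cara < Ravi < Eli < Aiko < Fred < Orla < Soren < Udo < Nora < Bram < Isla < Wren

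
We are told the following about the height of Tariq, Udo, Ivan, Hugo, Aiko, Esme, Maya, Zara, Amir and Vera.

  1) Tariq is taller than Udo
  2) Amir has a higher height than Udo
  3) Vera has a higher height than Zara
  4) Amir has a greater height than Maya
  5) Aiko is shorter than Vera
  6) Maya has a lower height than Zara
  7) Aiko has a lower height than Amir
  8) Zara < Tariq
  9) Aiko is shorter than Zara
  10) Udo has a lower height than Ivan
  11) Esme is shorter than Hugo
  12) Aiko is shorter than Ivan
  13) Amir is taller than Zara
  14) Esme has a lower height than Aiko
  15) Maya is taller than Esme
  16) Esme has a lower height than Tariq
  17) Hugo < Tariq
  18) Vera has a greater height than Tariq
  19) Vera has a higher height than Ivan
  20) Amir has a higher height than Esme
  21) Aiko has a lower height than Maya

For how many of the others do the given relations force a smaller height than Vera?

Directly below Vera: Aiko, Ivan, Zara, Tariq.
One step further: Udo, Esme, Hugo, Maya (8 so far).
Nothing else is reachable below Vera; 8 in all.

8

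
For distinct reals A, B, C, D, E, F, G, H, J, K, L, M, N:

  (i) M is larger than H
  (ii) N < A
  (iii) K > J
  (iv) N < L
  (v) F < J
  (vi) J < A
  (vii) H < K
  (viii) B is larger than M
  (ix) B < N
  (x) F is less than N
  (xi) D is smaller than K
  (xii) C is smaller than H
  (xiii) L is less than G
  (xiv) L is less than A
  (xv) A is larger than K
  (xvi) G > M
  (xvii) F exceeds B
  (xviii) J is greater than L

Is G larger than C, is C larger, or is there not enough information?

G

Link the given pairs in sequence: C < H; H < M; M < B; B < F; F < N; N < L; L < G.
Together: C < H < M < B < F < N < L < G.
So G is larger.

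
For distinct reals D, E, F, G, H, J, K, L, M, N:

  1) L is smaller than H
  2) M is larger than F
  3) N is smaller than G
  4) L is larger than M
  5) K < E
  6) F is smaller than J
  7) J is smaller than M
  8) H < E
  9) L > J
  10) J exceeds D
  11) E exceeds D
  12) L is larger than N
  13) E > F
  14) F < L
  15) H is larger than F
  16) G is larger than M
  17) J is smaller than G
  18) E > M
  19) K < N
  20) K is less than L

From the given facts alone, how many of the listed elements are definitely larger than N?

The elements the relations force above N are L, H, G, E — no chain reaches any other.
That is 4.

4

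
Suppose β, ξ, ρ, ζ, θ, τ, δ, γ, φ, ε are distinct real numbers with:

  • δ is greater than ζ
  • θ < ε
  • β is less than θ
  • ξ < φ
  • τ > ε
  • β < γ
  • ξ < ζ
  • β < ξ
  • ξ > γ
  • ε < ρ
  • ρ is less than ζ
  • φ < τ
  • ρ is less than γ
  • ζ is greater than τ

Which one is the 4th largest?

The consecutive relations fix a unique order: β < θ < ε < ρ < γ < ξ < φ < τ < ζ < δ.
The 4th largest is φ.

φ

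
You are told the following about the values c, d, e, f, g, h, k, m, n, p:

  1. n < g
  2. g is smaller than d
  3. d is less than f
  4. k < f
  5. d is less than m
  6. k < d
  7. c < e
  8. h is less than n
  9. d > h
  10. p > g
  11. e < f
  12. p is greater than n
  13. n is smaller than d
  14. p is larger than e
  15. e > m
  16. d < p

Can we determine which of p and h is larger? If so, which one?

h < n and n < g give h < g.
With g < d: h < n < g < d.
With d < m: h < n < g < d < m.
Then m < e extends the chain to e.
Then e < p extends the chain to p.
So p is larger.

p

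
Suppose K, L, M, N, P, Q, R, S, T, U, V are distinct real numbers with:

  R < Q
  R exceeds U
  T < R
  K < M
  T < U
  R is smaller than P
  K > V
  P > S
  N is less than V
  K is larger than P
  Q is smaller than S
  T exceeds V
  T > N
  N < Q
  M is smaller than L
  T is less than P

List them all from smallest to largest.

N < V < T < U < R < Q < S < P < K < M < L

Each adjacent pair is fixed by a given relation: N < V; V < T; T < U; U < R; R < Q; Q < S; S < P; P < K; K < M; M < L. Chaining them end to end gives the full order.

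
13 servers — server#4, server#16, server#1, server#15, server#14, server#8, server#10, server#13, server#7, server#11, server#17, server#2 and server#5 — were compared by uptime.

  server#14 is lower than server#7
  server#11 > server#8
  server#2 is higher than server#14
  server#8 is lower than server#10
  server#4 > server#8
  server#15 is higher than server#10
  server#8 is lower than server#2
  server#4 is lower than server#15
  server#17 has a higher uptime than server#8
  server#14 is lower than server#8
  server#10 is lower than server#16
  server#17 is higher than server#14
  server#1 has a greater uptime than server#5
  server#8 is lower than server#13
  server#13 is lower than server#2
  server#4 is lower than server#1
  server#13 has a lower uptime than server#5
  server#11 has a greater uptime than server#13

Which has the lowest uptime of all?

server#14

server#8 is not least since server#14 < server#8; server#4 is not least since server#8 < server#4; server#10 is not least since server#8 < server#10; server#13 is not least since server#8 < server#13; server#11 is not least since server#8 < server#11; server#17 is not least since server#14 < server#17; server#7 is not least since server#14 < server#7; server#16 is not least since server#10 < server#16; server#2 is not least since server#13 < server#2; server#5 is not least since server#13 < server#5; server#1 is not least since server#5 < server#1; server#15 is not least since server#4 < server#15.
Only server#14 has nothing below it, so server#14 is the lowest uptime.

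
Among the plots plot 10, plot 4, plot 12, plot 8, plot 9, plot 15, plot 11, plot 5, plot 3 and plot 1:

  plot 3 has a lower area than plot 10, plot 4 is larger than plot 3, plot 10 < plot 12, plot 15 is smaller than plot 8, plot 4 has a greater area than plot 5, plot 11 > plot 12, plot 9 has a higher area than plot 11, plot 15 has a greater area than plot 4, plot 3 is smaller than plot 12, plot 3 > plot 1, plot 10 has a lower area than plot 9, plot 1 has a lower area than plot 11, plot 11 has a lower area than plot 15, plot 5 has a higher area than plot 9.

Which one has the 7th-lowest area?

The consecutive relations fix a unique order: plot 1 < plot 3 < plot 10 < plot 12 < plot 11 < plot 9 < plot 5 < plot 4 < plot 15 < plot 8.
Counting 7 from the smallest end gives plot 5.

plot 5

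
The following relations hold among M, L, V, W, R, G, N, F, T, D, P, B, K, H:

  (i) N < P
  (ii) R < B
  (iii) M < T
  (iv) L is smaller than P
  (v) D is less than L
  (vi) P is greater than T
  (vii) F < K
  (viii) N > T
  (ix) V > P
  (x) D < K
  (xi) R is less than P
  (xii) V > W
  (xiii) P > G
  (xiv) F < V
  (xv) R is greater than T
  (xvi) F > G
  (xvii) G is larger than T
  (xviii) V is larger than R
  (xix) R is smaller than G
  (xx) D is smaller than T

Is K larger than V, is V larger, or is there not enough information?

undetermined

Following every chain through K: below K we get D, M, T, R, G, F.
V is not reached, and no chain runs the other way from V to K.
So the given relations leave the order of K and V undetermined.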